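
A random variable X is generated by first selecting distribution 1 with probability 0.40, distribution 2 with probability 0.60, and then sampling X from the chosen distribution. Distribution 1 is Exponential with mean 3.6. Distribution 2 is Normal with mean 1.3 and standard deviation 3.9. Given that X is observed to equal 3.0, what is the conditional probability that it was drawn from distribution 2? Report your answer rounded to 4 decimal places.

0.5361

Likelihoods f(3.0 | ·): 1: 0.120722; 2: 0.0930221.
Posterior ∝ prior × likelihood. Numerator for 2: 0.6·0.0930221 = 0.0558132.
Normalizing constant: 0.4·0.120722 + 0.6·0.0930221 = 0.104102.
P(2 | observation) = 0.0558132 / 0.104102 = 0.53614.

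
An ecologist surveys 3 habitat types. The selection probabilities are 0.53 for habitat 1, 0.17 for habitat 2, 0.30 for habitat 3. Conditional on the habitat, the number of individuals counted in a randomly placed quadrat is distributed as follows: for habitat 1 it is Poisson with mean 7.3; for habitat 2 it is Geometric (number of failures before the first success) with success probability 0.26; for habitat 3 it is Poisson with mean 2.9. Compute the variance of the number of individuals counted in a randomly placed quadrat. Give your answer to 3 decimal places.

Per component, 1: μ=7.3, E[X²]=60.59; 2: μ=2.84615, E[X²]=19.0473; 3: μ=2.9, E[X²]=11.31.
E[X] = 0.53·7.3 + 0.17·2.84615 + 0.3·2.9 = 5.22285.
E[X²] = 0.53·60.59 + 0.17·19.0473 + 0.3·11.31 = 38.7437.
Var(X) = E[X²] − (E[X])² = 38.7437 − 27.2781 = 11.4656.

11.466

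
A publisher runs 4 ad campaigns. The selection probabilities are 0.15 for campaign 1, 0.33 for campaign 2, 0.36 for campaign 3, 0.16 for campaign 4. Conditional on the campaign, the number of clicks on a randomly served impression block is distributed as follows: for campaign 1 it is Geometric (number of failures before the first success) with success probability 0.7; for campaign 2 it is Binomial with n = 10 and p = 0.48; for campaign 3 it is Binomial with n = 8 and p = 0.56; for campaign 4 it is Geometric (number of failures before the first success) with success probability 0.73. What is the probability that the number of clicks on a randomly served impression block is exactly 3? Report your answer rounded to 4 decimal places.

Conditional on each campaign, P(X = 3): 1: 0.0189; 2: 0.136436; 3: 0.162187; 4: 0.0143686.
By total probability, P(X = 3) = 0.15·0.0189 + 0.33·0.136436 + 0.36·0.162187 + 0.16·0.0143686 = 0.108545.

0.1085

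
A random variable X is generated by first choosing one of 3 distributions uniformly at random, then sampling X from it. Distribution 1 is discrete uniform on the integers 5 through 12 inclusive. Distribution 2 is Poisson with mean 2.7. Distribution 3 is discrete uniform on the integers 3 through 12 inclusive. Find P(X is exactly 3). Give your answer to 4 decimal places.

Conditional on each component, P(X = 3): 1: 0; 2: 0.220468; 3: 0.1.
By total probability, P(X = 3) = 0.333333·0 + 0.333333·0.220468 + 0.333333·0.1 = 0.106823.

0.1068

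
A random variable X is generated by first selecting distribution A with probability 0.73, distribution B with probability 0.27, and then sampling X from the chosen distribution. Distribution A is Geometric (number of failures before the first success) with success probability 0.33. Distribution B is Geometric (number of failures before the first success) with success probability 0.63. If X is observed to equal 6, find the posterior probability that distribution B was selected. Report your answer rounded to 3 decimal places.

Likelihoods P(X=6 | ·): A: 0.0298513; B: 0.00161641.
Posterior ∝ prior × likelihood. Numerator for B: 0.27·0.00161641 = 0.00043643.
Normalizing constant: 0.73·0.0298513 + 0.27·0.00161641 = 0.0222279.
P(B | observation) = 0.00043643 / 0.0222279 = 0.0196344.

0.020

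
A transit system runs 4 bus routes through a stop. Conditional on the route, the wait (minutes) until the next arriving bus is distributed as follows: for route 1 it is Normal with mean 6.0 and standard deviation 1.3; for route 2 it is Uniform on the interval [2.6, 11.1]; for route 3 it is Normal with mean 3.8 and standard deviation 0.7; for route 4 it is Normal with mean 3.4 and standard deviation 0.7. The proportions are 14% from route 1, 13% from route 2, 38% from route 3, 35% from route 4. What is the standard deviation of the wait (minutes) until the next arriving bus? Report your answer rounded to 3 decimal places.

1.732

Per component, 1: μ=6, E[X²]=37.69; 2: μ=6.85, E[X²]=52.9433; 3: μ=3.8, E[X²]=14.93; 4: μ=3.4, E[X²]=12.05.
E[X] = 0.14·6 + 0.13·6.85 + 0.38·3.8 + 0.35·3.4 = 4.3645.
E[X²] = 0.14·37.69 + 0.13·52.9433 + 0.38·14.93 + 0.35·12.05 = 22.0501.
Var(X) = E[X²] − (E[X])² = 22.0501 − 19.0489 = 3.00127.
SD(X) = √3.00127 = 1.73242.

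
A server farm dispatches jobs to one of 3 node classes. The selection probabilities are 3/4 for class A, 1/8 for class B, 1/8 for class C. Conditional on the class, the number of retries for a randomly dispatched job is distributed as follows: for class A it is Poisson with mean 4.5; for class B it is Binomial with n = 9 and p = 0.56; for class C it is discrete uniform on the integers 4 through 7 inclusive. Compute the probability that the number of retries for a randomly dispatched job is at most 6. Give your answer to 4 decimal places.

0.8215

Conditional on each class, P(X ≤ 6): A: 0.831051; B: 0.835912; C: 0.75.
By total probability, P(X ≤ 6) = 0.75·0.831051 + 0.125·0.835912 + 0.125·0.75 = 0.821527.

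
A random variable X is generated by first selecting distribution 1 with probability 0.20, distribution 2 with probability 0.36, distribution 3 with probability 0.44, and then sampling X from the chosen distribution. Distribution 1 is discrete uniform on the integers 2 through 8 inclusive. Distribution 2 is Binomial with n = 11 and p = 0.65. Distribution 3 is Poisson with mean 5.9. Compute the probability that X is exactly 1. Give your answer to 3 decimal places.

Conditional on each component, P(X = 1): 1: 0; 2: 0.000197236; 3: 0.0161627.
By total probability, P(X = 1) = 0.2·0 + 0.36·0.000197236 + 0.44·0.0161627 = 0.0071826.

0.007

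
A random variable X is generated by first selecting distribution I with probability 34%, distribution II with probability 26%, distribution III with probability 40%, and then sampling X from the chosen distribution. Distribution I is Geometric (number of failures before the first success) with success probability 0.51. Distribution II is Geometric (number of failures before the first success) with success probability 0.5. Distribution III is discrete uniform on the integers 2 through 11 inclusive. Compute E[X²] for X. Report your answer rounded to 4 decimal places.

21.9344

For each component E[X²] = Var + (mean)², giving I: 2.807; II: 3; III: 50.5.
Overall E[X²] = 0.34·2.807 + 0.26·3 + 0.4·50.5 = 21.9344.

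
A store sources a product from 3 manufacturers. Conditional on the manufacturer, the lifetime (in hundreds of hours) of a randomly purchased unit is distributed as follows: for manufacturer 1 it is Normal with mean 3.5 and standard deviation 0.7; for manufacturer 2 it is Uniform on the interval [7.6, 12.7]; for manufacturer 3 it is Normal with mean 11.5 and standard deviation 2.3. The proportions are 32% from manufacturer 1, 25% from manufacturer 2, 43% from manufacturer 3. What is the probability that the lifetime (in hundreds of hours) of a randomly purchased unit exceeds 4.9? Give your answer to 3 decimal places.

0.686

Conditional on each manufacturer, P(X > 4.9): 1: 0.0227501; 2: 1; 3: 0.997945.
By total probability, P(X > 4.9) = 0.32·0.0227501 + 0.25·1 + 0.43·0.997945 = 0.686396.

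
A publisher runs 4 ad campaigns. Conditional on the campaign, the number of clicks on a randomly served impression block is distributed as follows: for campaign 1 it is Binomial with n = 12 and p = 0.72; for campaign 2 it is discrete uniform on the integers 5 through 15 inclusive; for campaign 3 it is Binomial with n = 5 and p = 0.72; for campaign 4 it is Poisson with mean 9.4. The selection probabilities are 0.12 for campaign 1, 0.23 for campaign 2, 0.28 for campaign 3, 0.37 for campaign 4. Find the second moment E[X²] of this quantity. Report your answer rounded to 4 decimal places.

74.6305

For each component E[X²] = Var + (mean)², giving 1: 77.0688; 2: 110; 3: 13.968; 4: 97.76.
Overall E[X²] = 0.12·77.0688 + 0.23·110 + 0.28·13.968 + 0.37·97.76 = 74.6305.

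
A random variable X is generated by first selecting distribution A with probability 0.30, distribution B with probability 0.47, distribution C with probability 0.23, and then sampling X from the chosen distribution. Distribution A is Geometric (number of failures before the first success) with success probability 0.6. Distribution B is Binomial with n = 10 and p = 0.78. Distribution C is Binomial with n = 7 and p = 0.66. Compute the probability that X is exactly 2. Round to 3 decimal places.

0.038

Conditional on each component, P(X = 2): A: 0.096; B: 0.000150239; C: 0.0415625.
By total probability, P(X = 2) = 0.3·0.096 + 0.47·0.000150239 + 0.23·0.0415625 = 0.03843.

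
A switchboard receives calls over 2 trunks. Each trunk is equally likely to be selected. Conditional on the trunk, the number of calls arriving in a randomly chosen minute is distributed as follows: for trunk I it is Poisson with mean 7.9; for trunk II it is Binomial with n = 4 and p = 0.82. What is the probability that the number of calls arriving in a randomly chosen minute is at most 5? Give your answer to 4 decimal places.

0.6003

Conditional on each trunk, P(X ≤ 5): I: 0.200569; II: 1.
By total probability, P(X ≤ 5) = 0.5·0.200569 + 0.5·1 = 0.600285.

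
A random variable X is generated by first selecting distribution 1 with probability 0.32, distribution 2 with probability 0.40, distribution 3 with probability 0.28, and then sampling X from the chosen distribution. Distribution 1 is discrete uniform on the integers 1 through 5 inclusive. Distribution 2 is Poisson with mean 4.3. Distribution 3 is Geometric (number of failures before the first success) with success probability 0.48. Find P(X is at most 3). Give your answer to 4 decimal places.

0.6024

Conditional on each component, P(X ≤ 3): 1: 0.6; 2: 0.377154; 3: 0.926884.
By total probability, P(X ≤ 3) = 0.32·0.6 + 0.4·0.377154 + 0.28·0.926884 = 0.602389.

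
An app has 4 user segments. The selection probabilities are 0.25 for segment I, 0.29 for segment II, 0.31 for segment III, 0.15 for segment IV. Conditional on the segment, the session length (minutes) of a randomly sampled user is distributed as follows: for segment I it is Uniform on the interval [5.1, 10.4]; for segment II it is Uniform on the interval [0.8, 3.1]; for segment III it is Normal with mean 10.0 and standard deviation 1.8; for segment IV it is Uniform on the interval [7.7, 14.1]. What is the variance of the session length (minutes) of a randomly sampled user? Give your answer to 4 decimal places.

14.7807

Per component, I: μ=7.75, E[X²]=62.4033; II: μ=1.95, E[X²]=4.24333; III: μ=10, E[X²]=103.24; IV: μ=10.9, E[X²]=122.223.
E[X] = 0.25·7.75 + 0.29·1.95 + 0.31·10 + 0.15·10.9 = 7.238.
E[X²] = 0.25·62.4033 + 0.29·4.24333 + 0.31·103.24 + 0.15·122.223 = 67.1693.
Var(X) = E[X²] − (E[X])² = 67.1693 − 52.3886 = 14.7807.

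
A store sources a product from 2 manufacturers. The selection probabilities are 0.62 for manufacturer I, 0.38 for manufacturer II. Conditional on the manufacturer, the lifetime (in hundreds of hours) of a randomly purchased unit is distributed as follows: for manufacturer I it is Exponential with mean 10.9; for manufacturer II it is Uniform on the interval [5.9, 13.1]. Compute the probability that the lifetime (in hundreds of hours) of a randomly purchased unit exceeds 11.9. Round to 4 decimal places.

Conditional on each manufacturer, P(X > 11.9): I: 0.335631; II: 0.166667.
By total probability, P(X > 11.9) = 0.62·0.335631 + 0.38·0.166667 = 0.271425.

0.2714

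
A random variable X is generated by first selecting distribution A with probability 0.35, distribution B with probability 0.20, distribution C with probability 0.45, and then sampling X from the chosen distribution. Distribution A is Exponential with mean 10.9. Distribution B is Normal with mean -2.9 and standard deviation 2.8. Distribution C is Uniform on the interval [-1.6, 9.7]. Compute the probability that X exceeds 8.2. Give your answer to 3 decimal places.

0.225

Conditional on each component, P(X > 8.2): A: 0.471284; B: 3.6808e-05; C: 0.132743.
By total probability, P(X > 8.2) = 0.35·0.471284 + 0.2·3.6808e-05 + 0.45·0.132743 = 0.224691.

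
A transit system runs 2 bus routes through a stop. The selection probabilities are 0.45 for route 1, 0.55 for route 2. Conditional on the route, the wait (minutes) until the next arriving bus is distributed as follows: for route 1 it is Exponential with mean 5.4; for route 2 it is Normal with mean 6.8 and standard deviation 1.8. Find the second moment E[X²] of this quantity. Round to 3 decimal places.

For each component E[X²] = Var + (mean)², giving 1: 58.32; 2: 49.48.
Overall E[X²] = 0.45·58.32 + 0.55·49.48 = 53.458.

53.458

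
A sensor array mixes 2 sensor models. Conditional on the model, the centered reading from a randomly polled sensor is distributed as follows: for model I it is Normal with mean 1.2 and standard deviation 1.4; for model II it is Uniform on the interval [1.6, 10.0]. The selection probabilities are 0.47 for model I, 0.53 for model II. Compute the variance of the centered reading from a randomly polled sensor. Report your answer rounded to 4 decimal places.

Per component, I: μ=1.2, E[X²]=3.4; II: μ=5.8, E[X²]=39.52.
E[X] = 0.47·1.2 + 0.53·5.8 = 3.638.
E[X²] = 0.47·3.4 + 0.53·39.52 = 22.5436.
Var(X) = E[X²] − (E[X])² = 22.5436 − 13.235 = 9.30856.

9.3086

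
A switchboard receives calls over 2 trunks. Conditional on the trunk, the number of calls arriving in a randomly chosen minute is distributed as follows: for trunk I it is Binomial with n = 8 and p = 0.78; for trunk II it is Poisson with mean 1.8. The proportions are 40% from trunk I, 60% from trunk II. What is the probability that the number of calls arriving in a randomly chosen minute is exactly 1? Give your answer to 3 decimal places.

0.179

Conditional on each trunk, P(X = 1): I: 0.000155648; II: 0.297538.
By total probability, P(X = 1) = 0.4·0.000155648 + 0.6·0.297538 = 0.178585.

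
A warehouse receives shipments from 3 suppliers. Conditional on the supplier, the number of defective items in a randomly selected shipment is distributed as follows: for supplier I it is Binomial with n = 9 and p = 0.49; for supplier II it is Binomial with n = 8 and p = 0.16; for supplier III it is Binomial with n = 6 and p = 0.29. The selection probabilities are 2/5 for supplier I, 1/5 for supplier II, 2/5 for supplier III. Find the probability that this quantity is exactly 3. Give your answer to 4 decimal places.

0.1586

Conditional on each supplier, P(X = 3): I: 0.173896; II: 0.0959278; III: 0.174582.
By total probability, P(X = 3) = 0.4·0.173896 + 0.2·0.0959278 + 0.4·0.174582 = 0.158577.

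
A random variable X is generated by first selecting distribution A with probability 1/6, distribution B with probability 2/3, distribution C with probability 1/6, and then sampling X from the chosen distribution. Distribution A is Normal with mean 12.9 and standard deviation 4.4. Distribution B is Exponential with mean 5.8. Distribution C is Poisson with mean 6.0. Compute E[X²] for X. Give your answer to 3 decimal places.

82.815

For each component E[X²] = Var + (mean)², giving A: 185.77; B: 67.28; C: 42.
Overall E[X²] = 0.166667·185.77 + 0.666667·67.28 + 0.166667·42 = 82.815.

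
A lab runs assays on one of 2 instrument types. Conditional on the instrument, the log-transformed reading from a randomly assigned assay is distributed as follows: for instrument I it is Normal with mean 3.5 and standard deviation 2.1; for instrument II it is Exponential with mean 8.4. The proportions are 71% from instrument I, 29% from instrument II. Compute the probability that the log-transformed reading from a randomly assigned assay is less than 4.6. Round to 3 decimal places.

Conditional on each instrument, P(X < 4.6): I: 0.699794; II: 0.421675.
By total probability, P(X < 4.6) = 0.71·0.699794 + 0.29·0.421675 = 0.61914.

0.619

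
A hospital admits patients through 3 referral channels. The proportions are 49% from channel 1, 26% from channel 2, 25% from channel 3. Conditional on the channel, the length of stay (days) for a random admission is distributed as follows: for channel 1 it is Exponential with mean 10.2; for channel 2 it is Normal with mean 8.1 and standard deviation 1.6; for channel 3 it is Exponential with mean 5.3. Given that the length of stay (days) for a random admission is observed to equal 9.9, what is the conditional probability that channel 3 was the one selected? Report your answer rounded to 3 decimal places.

0.122

Likelihoods f(9.9 | ·): 1: 0.0371431; 2: 0.132423; 3: 0.0291404.
Posterior ∝ prior × likelihood. Numerator for 3: 0.25·0.0291404 = 0.00728509.
Normalizing constant: 0.49·0.0371431 + 0.26·0.132423 + 0.25·0.0291404 = 0.0599152.
P(3 | observation) = 0.00728509 / 0.0599152 = 0.12159.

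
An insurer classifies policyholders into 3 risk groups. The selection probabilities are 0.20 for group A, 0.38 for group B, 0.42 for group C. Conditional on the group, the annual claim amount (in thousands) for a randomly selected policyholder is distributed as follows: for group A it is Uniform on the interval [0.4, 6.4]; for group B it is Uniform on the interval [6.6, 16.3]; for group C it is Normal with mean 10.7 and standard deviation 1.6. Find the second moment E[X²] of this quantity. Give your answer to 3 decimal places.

104.871

For each component E[X²] = Var + (mean)², giving A: 14.56; B: 138.943; C: 117.05.
Overall E[X²] = 0.2·14.56 + 0.38·138.943 + 0.42·117.05 = 104.871.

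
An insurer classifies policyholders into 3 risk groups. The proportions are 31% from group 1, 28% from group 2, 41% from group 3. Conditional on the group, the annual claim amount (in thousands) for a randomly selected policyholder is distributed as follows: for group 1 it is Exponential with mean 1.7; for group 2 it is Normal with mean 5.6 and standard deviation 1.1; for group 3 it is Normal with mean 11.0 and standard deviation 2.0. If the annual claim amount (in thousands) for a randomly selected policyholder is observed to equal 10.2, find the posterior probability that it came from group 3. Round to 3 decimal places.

0.994

Likelihoods f(10.2 | ·): 1: 0.00145809; 2: 5.78273e-05; 3: 0.184135.
Posterior ∝ prior × likelihood. Numerator for 3: 0.41·0.184135 = 0.0754954.
Normalizing constant: 0.31·0.00145809 + 0.28·5.78273e-05 + 0.41·0.184135 = 0.0759636.
P(3 | observation) = 0.0754954 / 0.0759636 = 0.993837.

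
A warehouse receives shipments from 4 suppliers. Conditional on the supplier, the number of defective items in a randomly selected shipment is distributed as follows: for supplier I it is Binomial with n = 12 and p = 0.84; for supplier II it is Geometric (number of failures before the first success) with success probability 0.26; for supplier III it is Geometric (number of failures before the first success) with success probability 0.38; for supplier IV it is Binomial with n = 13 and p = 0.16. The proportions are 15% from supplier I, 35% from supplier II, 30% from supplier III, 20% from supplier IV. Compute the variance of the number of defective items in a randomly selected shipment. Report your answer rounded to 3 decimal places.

Per component, I: μ=10.08, E[X²]=103.219; II: μ=2.84615, E[X²]=19.0473; III: μ=1.63158, E[X²]=6.95568; IV: μ=2.08, E[X²]=6.0736.
E[X] = 0.15·10.08 + 0.35·2.84615 + 0.3·1.63158 + 0.2·2.08 = 3.41363.
E[X²] = 0.15·103.219 + 0.35·19.0473 + 0.3·6.95568 + 0.2·6.0736 = 25.4509.
Var(X) = E[X²] − (E[X])² = 25.4509 − 11.6529 = 13.798.

13.798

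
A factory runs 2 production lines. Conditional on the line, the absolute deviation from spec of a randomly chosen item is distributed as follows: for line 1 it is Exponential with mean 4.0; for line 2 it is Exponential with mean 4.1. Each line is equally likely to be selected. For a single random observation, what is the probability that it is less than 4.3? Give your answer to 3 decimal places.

Conditional on each line, P(X < 4.3): 1: 0.658702; 2: 0.649635.
By total probability, P(X < 4.3) = 0.5·0.658702 + 0.5·0.649635 = 0.654169.

0.654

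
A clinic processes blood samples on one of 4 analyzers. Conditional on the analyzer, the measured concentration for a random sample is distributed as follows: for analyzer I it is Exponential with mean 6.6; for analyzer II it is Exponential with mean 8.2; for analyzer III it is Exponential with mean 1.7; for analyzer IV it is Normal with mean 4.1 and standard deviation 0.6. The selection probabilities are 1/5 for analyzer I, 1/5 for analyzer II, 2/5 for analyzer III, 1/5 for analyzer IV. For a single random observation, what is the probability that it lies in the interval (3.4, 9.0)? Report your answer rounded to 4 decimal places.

Conditional on each analyzer, P(3.4 < X < 9.0): I: 0.341681; II: 0.326898; III: 0.130314; IV: 0.878327.
By total probability, P(3.4 < X < 9.0) = 0.2·0.341681 + 0.2·0.326898 + 0.4·0.130314 + 0.2·0.878327 = 0.361507.

0.3615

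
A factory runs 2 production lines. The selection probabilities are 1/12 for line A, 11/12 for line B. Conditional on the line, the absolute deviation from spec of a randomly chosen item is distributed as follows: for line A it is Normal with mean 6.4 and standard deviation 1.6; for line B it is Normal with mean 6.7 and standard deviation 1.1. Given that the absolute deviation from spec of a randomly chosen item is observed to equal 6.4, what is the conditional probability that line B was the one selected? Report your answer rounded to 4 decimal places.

Likelihoods f(6.4 | ·): A: 0.249339; B: 0.349435.
Posterior ∝ prior × likelihood. Numerator for B: 0.916667·0.349435 = 0.320315.
Normalizing constant: 0.0833333·0.249339 + 0.916667·0.349435 = 0.341093.
P(B | observation) = 0.320315 / 0.341093 = 0.939083.

0.9391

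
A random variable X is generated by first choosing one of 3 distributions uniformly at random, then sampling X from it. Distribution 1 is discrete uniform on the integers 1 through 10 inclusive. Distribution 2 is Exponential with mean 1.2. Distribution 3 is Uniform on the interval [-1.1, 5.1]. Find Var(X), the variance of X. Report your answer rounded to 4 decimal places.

7.7844

Per component, 1: μ=5.5, E[X²]=38.5; 2: μ=1.2, E[X²]=2.88; 3: μ=2, E[X²]=7.20333.
E[X] = 0.333333·5.5 + 0.333333·1.2 + 0.333333·2 = 2.9.
E[X²] = 0.333333·38.5 + 0.333333·2.88 + 0.333333·7.20333 = 16.1944.
Var(X) = E[X²] − (E[X])² = 16.1944 − 8.41 = 7.78444.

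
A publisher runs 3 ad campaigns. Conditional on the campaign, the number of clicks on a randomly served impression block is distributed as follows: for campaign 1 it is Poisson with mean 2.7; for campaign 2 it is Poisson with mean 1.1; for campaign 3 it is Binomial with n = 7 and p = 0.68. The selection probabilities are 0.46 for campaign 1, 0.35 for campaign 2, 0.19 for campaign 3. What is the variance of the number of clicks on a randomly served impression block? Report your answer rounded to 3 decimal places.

3.590

Per component, 1: μ=2.7, E[X²]=9.99; 2: μ=1.1, E[X²]=2.31; 3: μ=4.76, E[X²]=24.1808.
E[X] = 0.46·2.7 + 0.35·1.1 + 0.19·4.76 = 2.5314.
E[X²] = 0.46·9.99 + 0.35·2.31 + 0.19·24.1808 = 9.99825.
Var(X) = E[X²] − (E[X])² = 9.99825 − 6.40799 = 3.59027.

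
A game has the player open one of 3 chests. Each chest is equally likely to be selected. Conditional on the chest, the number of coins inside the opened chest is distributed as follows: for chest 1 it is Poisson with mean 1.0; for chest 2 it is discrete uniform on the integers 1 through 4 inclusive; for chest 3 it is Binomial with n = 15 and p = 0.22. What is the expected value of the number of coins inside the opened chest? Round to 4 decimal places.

2.2667

Component means — 1: 1; 2: 2.5; 3: 3.3.
E[X] = 0.333333·1 + 0.333333·2.5 + 0.333333·3.3 = 2.26667.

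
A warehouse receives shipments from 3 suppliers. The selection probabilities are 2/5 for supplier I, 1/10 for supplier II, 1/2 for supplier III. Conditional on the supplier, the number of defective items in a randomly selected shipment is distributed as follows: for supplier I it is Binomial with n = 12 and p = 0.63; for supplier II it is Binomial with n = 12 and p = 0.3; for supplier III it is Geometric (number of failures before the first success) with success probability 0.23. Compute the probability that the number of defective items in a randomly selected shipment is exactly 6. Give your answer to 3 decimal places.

Conditional on each supplier, P(X = 6): I: 0.148226; II: 0.0792479; III: 0.0479371.
By total probability, P(X = 6) = 0.4·0.148226 + 0.1·0.0792479 + 0.5·0.0479371 = 0.0911839.

0.091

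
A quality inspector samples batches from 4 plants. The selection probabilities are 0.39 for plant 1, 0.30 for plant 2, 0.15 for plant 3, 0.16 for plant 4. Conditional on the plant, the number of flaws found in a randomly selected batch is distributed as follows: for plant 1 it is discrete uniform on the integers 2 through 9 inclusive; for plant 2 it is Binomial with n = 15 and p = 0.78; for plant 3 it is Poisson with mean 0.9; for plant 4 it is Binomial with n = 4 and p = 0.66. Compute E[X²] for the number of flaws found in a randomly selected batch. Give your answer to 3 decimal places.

57.199

For each component E[X²] = Var + (mean)², giving 1: 35.5; 2: 139.464; 3: 1.71; 4: 7.8672.
Overall E[X²] = 0.39·35.5 + 0.3·139.464 + 0.15·1.71 + 0.16·7.8672 = 57.1995.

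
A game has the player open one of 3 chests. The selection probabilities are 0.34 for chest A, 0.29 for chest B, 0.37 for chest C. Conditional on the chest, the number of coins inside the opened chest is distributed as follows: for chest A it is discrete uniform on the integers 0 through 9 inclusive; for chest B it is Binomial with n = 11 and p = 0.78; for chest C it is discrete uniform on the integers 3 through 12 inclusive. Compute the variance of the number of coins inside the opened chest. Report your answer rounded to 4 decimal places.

9.3036

Per component, A: μ=4.5, E[X²]=28.5; B: μ=8.58, E[X²]=75.504; C: μ=7.5, E[X²]=64.5.
E[X] = 0.34·4.5 + 0.29·8.58 + 0.37·7.5 = 6.7932.
E[X²] = 0.34·28.5 + 0.29·75.504 + 0.37·64.5 = 55.4512.
Var(X) = E[X²] − (E[X])² = 55.4512 − 46.1476 = 9.30359.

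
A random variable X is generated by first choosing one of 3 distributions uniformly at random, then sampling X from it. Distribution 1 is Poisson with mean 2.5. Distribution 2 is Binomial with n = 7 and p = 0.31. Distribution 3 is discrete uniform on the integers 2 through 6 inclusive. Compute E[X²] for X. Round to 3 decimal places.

10.985

For each component E[X²] = Var + (mean)², giving 1: 8.75; 2: 6.2062; 3: 18.
Overall E[X²] = 0.333333·8.75 + 0.333333·6.2062 + 0.333333·18 = 10.9854.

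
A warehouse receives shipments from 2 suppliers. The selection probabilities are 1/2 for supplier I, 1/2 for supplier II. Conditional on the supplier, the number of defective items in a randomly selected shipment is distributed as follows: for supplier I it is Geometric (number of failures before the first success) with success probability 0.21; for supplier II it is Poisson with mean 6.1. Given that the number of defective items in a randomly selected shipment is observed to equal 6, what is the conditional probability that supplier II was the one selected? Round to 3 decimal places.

0.759

Likelihoods P(X=6 | ·): I: 0.0510484; II: 0.160491.
Posterior ∝ prior × likelihood. Numerator for II: 0.5·0.160491 = 0.0802454.
Normalizing constant: 0.5·0.0510484 + 0.5·0.160491 = 0.10577.
P(II | observation) = 0.0802454 / 0.10577 = 0.758681.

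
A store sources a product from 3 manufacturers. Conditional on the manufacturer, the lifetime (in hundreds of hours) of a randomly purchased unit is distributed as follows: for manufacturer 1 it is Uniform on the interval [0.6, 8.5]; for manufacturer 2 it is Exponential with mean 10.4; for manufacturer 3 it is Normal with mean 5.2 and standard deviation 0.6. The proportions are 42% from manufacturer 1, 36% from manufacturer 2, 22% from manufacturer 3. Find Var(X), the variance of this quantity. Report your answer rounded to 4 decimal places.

48.5562

Per component, 1: μ=4.55, E[X²]=25.9033; 2: μ=10.4, E[X²]=216.32; 3: μ=5.2, E[X²]=27.4.
E[X] = 0.42·4.55 + 0.36·10.4 + 0.22·5.2 = 6.799.
E[X²] = 0.42·25.9033 + 0.36·216.32 + 0.22·27.4 = 94.7826.
Var(X) = E[X²] − (E[X])² = 94.7826 − 46.2264 = 48.5562.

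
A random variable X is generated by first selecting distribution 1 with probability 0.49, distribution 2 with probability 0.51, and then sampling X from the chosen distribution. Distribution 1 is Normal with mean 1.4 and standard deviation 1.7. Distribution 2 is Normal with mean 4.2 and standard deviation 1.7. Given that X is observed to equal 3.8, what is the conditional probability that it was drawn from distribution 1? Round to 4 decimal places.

Likelihoods f(3.8 | ·): 1: 0.0866302; 2: 0.228265.
Posterior ∝ prior × likelihood. Numerator for 1: 0.49·0.0866302 = 0.0424488.
Normalizing constant: 0.49·0.0866302 + 0.51·0.228265 = 0.158864.
P(1 | observation) = 0.0424488 / 0.158864 = 0.267202.

0.2672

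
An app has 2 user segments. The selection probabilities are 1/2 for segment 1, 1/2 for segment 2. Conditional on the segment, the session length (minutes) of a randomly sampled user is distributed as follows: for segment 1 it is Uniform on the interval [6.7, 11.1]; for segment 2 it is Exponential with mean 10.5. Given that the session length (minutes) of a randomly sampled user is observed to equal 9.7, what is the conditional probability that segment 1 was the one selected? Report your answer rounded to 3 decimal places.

0.857

Likelihoods f(9.7 | ·): 1: 0.227273; 2: 0.0378099.
Posterior ∝ prior × likelihood. Numerator for 1: 0.5·0.227273 = 0.113636.
Normalizing constant: 0.5·0.227273 + 0.5·0.0378099 = 0.132541.
P(1 | observation) = 0.113636 / 0.132541 = 0.857366.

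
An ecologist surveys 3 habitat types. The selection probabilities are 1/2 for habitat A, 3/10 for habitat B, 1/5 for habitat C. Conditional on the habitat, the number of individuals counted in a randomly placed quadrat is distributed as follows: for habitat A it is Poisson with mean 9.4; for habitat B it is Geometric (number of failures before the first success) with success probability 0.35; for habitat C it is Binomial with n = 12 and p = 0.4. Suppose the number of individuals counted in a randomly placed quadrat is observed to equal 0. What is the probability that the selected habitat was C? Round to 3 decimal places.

Likelihoods P(X=0 | ·): A: 8.27241e-05; B: 0.35; C: 0.00217678.
Posterior ∝ prior × likelihood. Numerator for C: 0.2·0.00217678 = 0.000435356.
Normalizing constant: 0.5·8.27241e-05 + 0.3·0.35 + 0.2·0.00217678 = 0.105477.
P(C | observation) = 0.000435356 / 0.105477 = 0.00412751.

0.004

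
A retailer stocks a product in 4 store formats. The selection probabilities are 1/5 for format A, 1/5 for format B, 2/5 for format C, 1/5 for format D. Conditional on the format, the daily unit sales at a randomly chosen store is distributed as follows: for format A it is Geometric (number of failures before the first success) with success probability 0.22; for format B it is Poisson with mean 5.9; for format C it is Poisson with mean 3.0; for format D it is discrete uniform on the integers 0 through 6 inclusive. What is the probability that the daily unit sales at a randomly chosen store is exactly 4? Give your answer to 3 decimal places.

Conditional on each format, P(X = 4): A: 0.0814331; B: 0.138312; C: 0.168031; D: 0.142857.
By total probability, P(X = 4) = 0.2·0.0814331 + 0.2·0.138312 + 0.4·0.168031 + 0.2·0.142857 = 0.139733.

0.140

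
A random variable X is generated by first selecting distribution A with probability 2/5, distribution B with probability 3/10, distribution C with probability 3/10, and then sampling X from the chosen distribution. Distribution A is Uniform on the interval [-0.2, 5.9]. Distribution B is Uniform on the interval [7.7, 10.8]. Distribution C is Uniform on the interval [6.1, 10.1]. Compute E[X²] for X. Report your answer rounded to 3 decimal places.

50.481

For each component E[X²] = Var + (mean)², giving A: 11.2233; B: 86.3633; C: 66.9433.
Overall E[X²] = 0.4·11.2233 + 0.3·86.3633 + 0.3·66.9433 = 50.4813.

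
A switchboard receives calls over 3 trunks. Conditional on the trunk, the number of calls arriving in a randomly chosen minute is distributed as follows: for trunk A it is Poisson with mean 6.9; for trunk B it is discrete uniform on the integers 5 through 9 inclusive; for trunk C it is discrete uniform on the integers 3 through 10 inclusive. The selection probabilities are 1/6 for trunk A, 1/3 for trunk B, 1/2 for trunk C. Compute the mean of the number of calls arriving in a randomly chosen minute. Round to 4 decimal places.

6.7333

Component means — A: 6.9; B: 7; C: 6.5.
E[X] = 0.166667·6.9 + 0.333333·7 + 0.5·6.5 = 6.73333.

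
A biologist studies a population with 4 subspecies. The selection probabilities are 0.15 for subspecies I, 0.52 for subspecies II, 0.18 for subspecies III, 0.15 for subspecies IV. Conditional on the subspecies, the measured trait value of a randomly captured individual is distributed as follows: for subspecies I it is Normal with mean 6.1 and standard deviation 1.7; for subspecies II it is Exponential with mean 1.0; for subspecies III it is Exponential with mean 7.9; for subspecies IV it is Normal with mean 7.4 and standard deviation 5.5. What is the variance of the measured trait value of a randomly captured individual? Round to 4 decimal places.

Per component, I: μ=6.1, E[X²]=40.1; II: μ=1, E[X²]=2; III: μ=7.9, E[X²]=124.82; IV: μ=7.4, E[X²]=85.01.
E[X] = 0.15·6.1 + 0.52·1 + 0.18·7.9 + 0.15·7.4 = 3.967.
E[X²] = 0.15·40.1 + 0.52·2 + 0.18·124.82 + 0.15·85.01 = 42.2741.
Var(X) = E[X²] − (E[X])² = 42.2741 − 15.7371 = 26.537.

26.5370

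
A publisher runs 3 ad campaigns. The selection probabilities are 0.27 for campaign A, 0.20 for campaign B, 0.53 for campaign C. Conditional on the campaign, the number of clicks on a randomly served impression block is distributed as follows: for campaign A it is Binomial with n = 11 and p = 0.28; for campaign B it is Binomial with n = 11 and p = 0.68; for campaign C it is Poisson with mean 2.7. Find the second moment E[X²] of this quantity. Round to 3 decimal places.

20.124

For each component E[X²] = Var + (mean)², giving A: 11.704; B: 58.344; C: 9.99.
Overall E[X²] = 0.27·11.704 + 0.2·58.344 + 0.53·9.99 = 20.1236.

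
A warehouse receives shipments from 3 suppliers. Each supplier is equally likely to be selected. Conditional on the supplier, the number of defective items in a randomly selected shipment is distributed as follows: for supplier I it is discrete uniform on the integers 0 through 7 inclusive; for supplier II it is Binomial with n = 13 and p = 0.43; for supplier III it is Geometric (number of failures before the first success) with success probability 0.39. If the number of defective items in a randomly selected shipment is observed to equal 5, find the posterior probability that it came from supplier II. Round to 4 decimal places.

0.5717

Likelihoods P(X=5 | ·): I: 0.125; II: 0.210824; III: 0.0329393.
Posterior ∝ prior × likelihood. Numerator for II: 0.333333·0.210824 = 0.0702746.
Normalizing constant: 0.333333·0.125 + 0.333333·0.210824 + 0.333333·0.0329393 = 0.122921.
P(II | observation) = 0.0702746 / 0.122921 = 0.571705.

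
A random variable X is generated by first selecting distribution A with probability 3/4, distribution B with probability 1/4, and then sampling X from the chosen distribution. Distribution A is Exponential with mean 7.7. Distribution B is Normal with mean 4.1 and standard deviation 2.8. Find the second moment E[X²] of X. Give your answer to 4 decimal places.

For each component E[X²] = Var + (mean)², giving A: 118.58; B: 24.65.
Overall E[X²] = 0.75·118.58 + 0.25·24.65 = 95.0975.

95.0975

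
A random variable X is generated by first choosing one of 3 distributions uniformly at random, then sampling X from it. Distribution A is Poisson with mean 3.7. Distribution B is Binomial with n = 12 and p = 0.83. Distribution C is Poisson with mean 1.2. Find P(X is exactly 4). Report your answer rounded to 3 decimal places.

0.073

Conditional on each component, P(X = 4): A: 0.193066; B: 0.000163874; C: 0.0260232.
By total probability, P(X = 4) = 0.333333·0.193066 + 0.333333·0.000163874 + 0.333333·0.0260232 = 0.0730844.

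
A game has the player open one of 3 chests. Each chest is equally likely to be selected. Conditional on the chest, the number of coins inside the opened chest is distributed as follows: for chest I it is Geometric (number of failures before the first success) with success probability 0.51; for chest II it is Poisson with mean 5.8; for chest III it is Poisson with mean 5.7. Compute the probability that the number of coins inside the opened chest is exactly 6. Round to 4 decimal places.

Conditional on each chest, P(X = 6): I: 0.00705906; II: 0.160076; III: 0.159382.
By total probability, P(X = 6) = 0.333333·0.00705906 + 0.333333·0.160076 + 0.333333·0.159382 = 0.108839.

0.1088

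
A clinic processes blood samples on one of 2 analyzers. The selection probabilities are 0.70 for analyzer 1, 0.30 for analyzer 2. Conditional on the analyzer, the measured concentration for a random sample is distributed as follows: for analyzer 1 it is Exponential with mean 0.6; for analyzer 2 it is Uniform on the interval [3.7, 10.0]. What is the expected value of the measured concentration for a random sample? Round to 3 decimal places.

2.475

Component means — 1: 0.6; 2: 6.85.
E[X] = 0.7·0.6 + 0.3·6.85 = 2.475.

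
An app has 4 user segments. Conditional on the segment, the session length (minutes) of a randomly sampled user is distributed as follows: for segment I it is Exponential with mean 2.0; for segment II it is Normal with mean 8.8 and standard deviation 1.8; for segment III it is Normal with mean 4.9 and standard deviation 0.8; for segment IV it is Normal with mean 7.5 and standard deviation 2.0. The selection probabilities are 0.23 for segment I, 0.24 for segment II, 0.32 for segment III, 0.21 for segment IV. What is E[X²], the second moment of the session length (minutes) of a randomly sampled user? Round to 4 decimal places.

For each component E[X²] = Var + (mean)², giving I: 8; II: 80.68; III: 24.65; IV: 60.25.
Overall E[X²] = 0.23·8 + 0.24·80.68 + 0.32·24.65 + 0.21·60.25 = 41.7437.

41.7437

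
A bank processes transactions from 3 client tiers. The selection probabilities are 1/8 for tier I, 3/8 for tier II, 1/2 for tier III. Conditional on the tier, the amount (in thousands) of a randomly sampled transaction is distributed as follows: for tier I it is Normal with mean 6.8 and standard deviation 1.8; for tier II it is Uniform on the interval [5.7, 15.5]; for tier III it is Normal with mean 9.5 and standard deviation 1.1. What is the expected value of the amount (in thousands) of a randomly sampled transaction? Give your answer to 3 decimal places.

Component means — I: 6.8; II: 10.6; III: 9.5.
E[X] = 0.125·6.8 + 0.375·10.6 + 0.5·9.5 = 9.575.

9.575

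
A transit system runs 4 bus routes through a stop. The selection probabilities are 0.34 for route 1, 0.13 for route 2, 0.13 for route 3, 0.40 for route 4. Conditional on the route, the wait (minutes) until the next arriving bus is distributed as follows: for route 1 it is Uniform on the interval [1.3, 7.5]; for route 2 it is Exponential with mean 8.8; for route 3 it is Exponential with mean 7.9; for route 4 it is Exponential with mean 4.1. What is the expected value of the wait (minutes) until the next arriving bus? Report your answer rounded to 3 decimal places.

Component means — 1: 4.4; 2: 8.8; 3: 7.9; 4: 4.1.
E[X] = 0.34·4.4 + 0.13·8.8 + 0.13·7.9 + 0.4·4.1 = 5.307.

5.307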